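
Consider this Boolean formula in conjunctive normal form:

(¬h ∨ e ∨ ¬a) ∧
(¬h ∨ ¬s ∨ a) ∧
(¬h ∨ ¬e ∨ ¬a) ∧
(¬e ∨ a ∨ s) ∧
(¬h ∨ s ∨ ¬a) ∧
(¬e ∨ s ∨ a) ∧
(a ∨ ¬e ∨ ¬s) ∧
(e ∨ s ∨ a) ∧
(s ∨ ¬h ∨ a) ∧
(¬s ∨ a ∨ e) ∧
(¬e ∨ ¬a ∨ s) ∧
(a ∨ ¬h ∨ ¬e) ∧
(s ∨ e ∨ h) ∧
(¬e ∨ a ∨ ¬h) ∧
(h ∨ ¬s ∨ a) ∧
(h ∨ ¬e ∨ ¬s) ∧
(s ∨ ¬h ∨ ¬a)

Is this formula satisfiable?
Yes

Yes, the formula is satisfiable.

One satisfying assignment is: e=False, a=True, s=True, h=False

Verification: With this assignment, all 17 clauses evaluate to true.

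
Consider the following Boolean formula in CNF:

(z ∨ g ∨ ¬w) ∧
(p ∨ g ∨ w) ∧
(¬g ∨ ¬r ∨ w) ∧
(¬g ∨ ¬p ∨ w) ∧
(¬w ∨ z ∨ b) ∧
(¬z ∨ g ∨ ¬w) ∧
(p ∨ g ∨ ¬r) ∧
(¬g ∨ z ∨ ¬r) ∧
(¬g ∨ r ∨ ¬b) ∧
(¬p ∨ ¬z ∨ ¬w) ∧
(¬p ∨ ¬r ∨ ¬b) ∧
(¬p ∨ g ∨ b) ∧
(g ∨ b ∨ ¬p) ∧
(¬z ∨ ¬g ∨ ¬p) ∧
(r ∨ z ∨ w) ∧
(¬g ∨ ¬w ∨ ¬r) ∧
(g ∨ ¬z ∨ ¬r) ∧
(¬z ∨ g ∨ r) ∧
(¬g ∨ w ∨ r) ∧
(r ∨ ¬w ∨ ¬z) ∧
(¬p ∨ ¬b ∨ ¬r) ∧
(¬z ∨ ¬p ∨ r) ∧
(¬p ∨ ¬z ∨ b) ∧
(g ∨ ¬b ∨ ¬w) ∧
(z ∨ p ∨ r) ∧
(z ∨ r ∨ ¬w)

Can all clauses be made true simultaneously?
No

No, the formula is not satisfiable.

No assignment of truth values to the variables can make all 26 clauses true simultaneously.

The formula is UNSAT (unsatisfiable).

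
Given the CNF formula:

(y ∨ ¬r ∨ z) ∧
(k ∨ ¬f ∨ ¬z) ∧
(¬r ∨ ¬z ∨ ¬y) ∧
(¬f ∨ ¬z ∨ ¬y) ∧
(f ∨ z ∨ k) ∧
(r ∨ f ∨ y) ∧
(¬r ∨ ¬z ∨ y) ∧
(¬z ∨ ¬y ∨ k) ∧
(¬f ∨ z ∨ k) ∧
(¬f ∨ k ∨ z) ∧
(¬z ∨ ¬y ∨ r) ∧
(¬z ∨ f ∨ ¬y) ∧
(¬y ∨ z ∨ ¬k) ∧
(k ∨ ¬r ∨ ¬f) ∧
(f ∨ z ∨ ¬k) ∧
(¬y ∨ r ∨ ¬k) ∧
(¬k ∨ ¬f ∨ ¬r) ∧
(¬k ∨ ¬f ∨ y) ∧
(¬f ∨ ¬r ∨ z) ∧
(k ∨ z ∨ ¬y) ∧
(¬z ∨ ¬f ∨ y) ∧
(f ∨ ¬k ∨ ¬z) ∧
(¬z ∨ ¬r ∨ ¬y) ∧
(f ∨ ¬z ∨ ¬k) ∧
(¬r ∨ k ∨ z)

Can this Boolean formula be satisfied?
No

No, the formula is not satisfiable.

No assignment of truth values to the variables can make all 25 clauses true simultaneously.

The formula is UNSAT (unsatisfiable).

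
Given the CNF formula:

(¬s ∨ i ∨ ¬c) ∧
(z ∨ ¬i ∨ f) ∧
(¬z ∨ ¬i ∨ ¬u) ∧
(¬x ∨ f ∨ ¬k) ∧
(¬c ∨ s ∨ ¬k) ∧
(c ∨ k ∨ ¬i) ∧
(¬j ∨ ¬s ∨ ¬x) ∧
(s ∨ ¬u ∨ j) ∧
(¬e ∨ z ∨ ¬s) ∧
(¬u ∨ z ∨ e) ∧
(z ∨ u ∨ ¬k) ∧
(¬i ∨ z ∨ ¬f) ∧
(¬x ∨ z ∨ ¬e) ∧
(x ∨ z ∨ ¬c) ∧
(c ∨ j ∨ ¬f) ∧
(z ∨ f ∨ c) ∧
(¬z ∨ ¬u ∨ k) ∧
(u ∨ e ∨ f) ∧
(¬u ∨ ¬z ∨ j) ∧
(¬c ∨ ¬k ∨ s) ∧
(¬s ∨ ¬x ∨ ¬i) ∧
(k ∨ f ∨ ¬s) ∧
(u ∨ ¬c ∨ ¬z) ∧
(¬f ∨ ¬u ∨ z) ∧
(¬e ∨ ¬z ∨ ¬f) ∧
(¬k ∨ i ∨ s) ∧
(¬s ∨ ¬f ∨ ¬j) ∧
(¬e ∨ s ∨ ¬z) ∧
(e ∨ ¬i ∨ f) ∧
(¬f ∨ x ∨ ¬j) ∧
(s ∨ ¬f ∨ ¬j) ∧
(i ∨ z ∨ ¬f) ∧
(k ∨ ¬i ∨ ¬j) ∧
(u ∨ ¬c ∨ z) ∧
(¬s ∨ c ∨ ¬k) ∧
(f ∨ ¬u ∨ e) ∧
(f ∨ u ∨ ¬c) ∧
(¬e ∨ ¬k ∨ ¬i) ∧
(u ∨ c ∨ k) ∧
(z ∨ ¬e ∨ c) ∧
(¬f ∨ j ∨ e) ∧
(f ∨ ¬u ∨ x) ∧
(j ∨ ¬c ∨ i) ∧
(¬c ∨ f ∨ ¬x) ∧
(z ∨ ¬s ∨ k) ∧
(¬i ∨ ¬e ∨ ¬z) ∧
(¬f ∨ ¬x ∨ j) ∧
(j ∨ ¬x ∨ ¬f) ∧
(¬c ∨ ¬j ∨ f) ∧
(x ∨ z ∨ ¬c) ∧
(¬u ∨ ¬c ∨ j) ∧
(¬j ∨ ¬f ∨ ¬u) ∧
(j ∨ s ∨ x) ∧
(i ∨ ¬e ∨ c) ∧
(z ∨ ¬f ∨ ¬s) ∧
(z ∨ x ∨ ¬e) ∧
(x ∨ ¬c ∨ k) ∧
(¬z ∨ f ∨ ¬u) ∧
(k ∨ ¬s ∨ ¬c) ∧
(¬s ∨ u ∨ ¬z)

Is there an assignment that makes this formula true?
No

No, the formula is not satisfiable.

No assignment of truth values to the variables can make all 60 clauses true simultaneously.

The formula is UNSAT (unsatisfiable).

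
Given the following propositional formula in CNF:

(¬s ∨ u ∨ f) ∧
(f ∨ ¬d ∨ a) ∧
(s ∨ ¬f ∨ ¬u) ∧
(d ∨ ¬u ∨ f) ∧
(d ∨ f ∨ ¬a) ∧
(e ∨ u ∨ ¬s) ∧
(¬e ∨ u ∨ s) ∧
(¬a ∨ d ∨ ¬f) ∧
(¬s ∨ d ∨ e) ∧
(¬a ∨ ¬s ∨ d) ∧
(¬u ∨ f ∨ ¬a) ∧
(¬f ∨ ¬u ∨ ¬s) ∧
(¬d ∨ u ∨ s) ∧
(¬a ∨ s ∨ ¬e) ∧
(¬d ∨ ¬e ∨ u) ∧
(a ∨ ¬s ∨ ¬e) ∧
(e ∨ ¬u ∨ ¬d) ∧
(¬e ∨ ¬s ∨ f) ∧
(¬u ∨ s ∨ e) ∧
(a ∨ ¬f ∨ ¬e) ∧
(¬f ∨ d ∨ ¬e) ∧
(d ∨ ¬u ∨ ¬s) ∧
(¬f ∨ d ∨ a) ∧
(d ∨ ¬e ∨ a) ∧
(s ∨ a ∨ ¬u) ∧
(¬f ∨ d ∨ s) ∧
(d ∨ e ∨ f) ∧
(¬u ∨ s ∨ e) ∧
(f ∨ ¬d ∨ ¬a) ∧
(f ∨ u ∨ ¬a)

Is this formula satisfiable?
No

No, the formula is not satisfiable.

No assignment of truth values to the variables can make all 30 clauses true simultaneously.

The formula is UNSAT (unsatisfiable).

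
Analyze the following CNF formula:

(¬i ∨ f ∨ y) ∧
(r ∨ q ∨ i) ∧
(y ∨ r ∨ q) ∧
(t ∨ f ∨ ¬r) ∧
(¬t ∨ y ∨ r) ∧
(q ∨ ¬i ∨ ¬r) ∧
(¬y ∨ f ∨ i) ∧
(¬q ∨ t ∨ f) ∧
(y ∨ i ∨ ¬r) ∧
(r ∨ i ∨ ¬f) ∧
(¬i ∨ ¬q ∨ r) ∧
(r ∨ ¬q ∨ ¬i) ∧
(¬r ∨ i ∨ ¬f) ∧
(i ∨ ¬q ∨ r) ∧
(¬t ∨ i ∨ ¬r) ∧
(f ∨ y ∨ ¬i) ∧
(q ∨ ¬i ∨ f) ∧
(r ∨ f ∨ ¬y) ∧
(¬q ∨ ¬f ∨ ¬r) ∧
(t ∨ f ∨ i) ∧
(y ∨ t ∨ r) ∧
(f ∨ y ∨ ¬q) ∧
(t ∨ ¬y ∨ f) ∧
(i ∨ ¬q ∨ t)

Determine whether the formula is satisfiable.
Yes

Yes, the formula is satisfiable.

One satisfying assignment is: q=False, r=False, y=True, f=True, i=True, t=False

Verification: With this assignment, all 24 clauses evaluate to true.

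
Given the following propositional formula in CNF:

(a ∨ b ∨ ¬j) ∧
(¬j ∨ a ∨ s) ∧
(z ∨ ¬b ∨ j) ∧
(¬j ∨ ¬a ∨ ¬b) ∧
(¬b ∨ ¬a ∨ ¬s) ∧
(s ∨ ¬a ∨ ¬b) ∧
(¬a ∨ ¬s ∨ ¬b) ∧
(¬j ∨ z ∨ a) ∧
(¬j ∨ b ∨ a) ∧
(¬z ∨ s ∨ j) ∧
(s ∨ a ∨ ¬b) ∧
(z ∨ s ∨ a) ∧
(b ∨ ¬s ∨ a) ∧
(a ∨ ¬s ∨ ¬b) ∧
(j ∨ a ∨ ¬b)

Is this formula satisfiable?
Yes

Yes, the formula is satisfiable.

One satisfying assignment is: j=False, z=False, b=False, s=False, a=True

Verification: With this assignment, all 15 clauses evaluate to true.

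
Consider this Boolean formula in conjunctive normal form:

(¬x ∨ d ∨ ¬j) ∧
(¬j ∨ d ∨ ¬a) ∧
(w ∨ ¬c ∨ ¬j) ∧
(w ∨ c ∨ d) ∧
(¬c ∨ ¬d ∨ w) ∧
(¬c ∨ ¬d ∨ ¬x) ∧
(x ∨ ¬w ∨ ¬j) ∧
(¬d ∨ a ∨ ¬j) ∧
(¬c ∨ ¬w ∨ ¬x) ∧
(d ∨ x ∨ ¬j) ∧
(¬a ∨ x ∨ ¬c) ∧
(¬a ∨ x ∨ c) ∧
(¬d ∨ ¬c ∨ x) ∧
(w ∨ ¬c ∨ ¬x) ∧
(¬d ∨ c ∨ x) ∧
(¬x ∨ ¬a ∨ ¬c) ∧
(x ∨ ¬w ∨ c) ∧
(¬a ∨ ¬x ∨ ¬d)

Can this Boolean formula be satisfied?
Yes

Yes, the formula is satisfiable.

One satisfying assignment is: w=False, d=True, x=True, j=False, c=False, a=False

Verification: With this assignment, all 18 clauses evaluate to true.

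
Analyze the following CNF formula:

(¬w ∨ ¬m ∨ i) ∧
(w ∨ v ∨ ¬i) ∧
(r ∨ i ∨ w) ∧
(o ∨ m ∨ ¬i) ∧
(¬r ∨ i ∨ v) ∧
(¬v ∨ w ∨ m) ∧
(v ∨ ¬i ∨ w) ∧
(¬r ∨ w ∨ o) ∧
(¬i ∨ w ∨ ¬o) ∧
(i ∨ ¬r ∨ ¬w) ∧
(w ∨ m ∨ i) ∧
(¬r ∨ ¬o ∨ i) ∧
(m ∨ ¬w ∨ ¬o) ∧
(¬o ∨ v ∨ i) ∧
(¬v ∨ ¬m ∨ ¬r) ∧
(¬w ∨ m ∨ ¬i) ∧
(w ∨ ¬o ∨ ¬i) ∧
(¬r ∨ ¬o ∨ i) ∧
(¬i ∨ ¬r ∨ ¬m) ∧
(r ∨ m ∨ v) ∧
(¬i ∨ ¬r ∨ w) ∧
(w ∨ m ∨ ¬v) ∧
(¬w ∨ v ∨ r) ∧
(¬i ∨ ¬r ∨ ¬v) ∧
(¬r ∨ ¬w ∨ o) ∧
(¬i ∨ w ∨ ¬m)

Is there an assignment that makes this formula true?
Yes

Yes, the formula is satisfiable.

One satisfying assignment is: i=True, v=True, m=True, w=True, r=False, o=True

Verification: With this assignment, all 26 clauses evaluate to true.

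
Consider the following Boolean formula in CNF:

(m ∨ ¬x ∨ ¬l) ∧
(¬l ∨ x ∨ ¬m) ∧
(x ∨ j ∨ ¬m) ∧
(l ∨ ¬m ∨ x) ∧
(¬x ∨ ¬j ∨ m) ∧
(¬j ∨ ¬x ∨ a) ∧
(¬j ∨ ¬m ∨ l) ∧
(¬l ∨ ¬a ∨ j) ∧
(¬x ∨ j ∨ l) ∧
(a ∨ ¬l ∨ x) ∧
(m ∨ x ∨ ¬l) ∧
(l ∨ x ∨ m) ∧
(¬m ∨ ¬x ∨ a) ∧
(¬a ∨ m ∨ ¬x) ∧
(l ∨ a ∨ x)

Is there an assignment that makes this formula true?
Yes

Yes, the formula is satisfiable.

One satisfying assignment is: m=True, a=True, l=True, j=True, x=True

Verification: With this assignment, all 15 clauses evaluate to true.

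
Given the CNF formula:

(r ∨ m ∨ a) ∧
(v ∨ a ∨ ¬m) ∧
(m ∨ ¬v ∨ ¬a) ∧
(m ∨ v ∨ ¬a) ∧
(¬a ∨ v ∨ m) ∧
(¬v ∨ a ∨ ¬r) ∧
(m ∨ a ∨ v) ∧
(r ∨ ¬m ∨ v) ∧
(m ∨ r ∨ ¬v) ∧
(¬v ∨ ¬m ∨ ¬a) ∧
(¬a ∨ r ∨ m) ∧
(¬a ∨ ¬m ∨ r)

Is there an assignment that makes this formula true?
Yes

Yes, the formula is satisfiable.

One satisfying assignment is: a=True, r=True, v=False, m=True

Verification: With this assignment, all 12 clauses evaluate to true.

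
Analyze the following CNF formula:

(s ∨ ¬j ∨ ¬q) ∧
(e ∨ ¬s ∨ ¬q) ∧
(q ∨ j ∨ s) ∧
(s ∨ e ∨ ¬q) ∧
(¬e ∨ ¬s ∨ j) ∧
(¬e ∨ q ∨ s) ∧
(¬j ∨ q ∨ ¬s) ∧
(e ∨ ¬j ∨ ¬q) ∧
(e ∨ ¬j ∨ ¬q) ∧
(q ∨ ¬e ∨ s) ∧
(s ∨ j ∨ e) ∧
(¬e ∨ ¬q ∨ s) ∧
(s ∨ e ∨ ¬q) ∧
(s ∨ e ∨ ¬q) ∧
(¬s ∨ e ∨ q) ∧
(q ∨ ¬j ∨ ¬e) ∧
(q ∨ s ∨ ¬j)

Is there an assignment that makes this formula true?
Yes

Yes, the formula is satisfiable.

One satisfying assignment is: q=True, s=True, e=True, j=True

Verification: With this assignment, all 17 clauses evaluate to true.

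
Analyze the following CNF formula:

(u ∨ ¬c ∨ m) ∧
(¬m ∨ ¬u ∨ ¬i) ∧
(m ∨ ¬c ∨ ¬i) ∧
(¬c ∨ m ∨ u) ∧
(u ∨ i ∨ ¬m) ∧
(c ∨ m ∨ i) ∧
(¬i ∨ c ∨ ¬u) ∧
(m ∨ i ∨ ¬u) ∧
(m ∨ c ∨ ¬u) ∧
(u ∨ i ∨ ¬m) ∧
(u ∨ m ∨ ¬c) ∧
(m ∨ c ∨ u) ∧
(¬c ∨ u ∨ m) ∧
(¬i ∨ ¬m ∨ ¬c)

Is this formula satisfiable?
Yes

Yes, the formula is satisfiable.

One satisfying assignment is: m=True, c=False, i=False, u=True

Verification: With this assignment, all 14 clauses evaluate to true.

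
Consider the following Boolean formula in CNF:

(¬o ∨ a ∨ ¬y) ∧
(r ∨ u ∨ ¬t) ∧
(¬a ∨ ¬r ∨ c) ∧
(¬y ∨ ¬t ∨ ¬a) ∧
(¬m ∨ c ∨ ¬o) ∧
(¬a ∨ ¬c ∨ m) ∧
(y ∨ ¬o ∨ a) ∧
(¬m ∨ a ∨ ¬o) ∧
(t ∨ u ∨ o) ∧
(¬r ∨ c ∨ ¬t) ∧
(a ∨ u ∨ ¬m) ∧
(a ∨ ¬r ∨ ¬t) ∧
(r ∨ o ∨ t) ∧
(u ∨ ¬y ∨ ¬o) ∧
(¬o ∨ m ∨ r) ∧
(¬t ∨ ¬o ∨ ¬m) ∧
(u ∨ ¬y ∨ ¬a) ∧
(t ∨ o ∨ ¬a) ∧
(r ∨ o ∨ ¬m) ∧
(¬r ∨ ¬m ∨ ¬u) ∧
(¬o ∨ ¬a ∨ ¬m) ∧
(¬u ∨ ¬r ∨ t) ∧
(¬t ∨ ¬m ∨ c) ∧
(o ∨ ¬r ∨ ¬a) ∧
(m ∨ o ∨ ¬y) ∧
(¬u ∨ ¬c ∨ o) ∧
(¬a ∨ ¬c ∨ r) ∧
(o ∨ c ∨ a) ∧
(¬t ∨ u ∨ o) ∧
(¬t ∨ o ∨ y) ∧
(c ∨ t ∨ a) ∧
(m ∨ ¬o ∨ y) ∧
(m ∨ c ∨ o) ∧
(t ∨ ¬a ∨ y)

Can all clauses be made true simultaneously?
No

No, the formula is not satisfiable.

No assignment of truth values to the variables can make all 34 clauses true simultaneously.

The formula is UNSAT (unsatisfiable).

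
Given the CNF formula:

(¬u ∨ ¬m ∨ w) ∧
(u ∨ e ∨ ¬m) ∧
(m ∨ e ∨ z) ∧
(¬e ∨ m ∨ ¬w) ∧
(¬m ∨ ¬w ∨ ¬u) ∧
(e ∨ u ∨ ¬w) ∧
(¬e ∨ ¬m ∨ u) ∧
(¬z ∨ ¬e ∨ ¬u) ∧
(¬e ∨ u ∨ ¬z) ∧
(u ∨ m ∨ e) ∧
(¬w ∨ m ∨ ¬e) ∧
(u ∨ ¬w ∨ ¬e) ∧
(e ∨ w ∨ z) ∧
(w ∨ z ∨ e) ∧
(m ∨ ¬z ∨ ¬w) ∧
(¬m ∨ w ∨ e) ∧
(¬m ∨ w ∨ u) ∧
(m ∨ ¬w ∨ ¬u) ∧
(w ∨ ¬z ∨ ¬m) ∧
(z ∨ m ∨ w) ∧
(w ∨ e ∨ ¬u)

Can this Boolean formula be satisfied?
No

No, the formula is not satisfiable.

No assignment of truth values to the variables can make all 21 clauses true simultaneously.

The formula is UNSAT (unsatisfiable).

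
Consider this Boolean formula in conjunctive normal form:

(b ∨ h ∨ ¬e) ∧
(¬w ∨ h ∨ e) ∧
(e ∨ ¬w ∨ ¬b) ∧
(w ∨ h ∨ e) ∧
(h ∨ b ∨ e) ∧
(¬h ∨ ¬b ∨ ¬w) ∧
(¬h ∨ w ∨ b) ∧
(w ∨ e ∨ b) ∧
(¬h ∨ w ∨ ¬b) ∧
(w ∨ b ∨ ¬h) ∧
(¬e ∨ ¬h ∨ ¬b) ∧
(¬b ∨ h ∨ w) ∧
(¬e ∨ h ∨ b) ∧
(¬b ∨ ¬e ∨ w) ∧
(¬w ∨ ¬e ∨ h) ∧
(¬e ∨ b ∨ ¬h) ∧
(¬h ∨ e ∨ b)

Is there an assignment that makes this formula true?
No

No, the formula is not satisfiable.

No assignment of truth values to the variables can make all 17 clauses true simultaneously.

The formula is UNSAT (unsatisfiable).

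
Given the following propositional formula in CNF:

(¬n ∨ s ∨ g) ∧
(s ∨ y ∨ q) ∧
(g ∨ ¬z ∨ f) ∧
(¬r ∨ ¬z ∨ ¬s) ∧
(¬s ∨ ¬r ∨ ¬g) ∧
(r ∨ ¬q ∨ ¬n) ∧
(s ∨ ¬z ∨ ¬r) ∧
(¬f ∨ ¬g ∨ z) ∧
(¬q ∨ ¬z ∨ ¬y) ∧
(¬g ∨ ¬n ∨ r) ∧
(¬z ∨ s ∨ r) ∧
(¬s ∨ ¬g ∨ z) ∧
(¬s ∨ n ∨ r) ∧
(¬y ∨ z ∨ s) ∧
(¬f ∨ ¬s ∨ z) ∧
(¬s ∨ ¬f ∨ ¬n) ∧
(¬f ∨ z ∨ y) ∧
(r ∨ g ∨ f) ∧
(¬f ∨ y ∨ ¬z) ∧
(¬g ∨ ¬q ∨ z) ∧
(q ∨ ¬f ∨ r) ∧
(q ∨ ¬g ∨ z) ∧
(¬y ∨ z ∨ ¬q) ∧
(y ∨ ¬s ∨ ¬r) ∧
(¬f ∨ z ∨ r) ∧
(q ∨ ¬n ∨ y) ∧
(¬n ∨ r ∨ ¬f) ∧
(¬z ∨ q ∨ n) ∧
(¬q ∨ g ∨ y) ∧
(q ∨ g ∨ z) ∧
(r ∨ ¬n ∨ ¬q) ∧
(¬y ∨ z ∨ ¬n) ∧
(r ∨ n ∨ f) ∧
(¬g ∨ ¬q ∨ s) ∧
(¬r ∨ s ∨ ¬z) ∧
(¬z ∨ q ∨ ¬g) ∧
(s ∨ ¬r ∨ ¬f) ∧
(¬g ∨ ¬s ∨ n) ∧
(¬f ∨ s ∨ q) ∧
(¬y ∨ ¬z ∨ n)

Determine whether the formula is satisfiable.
No

No, the formula is not satisfiable.

No assignment of truth values to the variables can make all 40 clauses true simultaneously.

The formula is UNSAT (unsatisfiable).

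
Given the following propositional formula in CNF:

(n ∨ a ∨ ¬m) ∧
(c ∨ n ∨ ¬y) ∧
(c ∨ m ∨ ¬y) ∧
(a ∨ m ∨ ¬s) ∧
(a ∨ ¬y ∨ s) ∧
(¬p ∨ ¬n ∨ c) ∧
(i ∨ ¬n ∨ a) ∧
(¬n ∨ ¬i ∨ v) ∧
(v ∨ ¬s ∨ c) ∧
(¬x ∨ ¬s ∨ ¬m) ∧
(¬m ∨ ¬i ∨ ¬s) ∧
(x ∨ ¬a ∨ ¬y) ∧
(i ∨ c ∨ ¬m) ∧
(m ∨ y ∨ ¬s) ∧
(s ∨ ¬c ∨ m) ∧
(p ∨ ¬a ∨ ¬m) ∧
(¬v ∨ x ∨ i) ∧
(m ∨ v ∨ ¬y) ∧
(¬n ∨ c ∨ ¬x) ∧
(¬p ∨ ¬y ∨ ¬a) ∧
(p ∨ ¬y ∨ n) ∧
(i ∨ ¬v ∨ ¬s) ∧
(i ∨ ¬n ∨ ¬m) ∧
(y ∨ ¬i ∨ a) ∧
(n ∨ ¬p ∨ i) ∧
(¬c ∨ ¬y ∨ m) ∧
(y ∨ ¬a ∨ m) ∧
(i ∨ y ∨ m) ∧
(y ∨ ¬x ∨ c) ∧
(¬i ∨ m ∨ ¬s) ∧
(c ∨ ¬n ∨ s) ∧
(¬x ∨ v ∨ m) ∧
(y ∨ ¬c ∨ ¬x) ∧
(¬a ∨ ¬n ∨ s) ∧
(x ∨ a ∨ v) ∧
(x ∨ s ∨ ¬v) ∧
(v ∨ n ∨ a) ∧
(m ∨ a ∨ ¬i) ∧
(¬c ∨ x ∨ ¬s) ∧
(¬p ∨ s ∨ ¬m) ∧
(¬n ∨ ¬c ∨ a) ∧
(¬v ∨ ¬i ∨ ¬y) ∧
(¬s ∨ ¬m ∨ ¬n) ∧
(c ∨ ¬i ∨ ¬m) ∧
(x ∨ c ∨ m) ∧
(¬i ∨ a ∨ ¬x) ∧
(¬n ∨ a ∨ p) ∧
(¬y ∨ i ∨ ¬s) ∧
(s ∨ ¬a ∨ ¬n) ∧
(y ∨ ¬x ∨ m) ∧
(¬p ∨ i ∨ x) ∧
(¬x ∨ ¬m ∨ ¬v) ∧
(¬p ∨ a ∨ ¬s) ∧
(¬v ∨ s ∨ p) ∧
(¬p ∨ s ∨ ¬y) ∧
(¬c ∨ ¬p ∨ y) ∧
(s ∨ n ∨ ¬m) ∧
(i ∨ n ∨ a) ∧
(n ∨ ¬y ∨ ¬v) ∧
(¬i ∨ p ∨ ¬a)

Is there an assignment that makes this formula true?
No

No, the formula is not satisfiable.

No assignment of truth values to the variables can make all 60 clauses true simultaneously.

The formula is UNSAT (unsatisfiable).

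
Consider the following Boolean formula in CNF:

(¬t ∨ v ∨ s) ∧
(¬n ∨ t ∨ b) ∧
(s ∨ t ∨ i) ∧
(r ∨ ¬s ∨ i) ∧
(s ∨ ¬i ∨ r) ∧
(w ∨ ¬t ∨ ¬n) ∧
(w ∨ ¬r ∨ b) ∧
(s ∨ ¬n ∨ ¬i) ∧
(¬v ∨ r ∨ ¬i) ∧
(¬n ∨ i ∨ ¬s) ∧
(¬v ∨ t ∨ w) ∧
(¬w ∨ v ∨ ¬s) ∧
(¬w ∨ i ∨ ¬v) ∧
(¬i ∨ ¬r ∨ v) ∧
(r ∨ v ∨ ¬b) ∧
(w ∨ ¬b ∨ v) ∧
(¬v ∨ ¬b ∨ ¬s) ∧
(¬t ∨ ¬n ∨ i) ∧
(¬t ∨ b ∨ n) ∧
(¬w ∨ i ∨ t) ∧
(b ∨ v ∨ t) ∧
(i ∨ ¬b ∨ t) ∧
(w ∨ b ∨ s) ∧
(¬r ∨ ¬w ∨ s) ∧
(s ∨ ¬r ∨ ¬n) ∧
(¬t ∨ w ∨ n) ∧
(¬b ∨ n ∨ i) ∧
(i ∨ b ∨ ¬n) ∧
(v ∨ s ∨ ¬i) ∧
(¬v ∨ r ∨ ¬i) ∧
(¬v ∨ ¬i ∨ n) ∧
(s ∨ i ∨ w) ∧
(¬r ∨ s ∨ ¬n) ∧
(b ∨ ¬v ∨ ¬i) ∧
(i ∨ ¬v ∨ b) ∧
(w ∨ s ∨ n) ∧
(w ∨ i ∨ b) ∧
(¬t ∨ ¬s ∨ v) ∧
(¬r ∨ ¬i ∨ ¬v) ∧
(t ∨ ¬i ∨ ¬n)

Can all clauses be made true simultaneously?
No

No, the formula is not satisfiable.

No assignment of truth values to the variables can make all 40 clauses true simultaneously.

The formula is UNSAT (unsatisfiable).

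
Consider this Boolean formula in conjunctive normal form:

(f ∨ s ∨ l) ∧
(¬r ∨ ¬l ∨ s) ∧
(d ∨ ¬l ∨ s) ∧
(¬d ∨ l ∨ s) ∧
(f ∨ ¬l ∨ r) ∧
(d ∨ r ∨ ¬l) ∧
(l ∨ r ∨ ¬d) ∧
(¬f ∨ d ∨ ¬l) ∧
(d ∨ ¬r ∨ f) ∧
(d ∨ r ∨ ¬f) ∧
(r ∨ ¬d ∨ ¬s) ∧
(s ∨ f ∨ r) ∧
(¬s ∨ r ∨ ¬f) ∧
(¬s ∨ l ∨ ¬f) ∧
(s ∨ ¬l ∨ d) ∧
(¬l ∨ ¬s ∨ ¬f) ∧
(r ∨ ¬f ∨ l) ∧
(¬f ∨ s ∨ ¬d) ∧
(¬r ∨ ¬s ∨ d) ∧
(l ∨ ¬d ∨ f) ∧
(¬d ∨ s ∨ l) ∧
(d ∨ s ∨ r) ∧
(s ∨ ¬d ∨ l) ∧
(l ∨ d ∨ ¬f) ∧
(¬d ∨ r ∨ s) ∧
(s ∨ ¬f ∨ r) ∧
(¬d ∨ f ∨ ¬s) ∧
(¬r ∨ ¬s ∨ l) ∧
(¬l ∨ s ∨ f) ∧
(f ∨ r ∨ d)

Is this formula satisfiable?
No

No, the formula is not satisfiable.

No assignment of truth values to the variables can make all 30 clauses true simultaneously.

The formula is UNSAT (unsatisfiable).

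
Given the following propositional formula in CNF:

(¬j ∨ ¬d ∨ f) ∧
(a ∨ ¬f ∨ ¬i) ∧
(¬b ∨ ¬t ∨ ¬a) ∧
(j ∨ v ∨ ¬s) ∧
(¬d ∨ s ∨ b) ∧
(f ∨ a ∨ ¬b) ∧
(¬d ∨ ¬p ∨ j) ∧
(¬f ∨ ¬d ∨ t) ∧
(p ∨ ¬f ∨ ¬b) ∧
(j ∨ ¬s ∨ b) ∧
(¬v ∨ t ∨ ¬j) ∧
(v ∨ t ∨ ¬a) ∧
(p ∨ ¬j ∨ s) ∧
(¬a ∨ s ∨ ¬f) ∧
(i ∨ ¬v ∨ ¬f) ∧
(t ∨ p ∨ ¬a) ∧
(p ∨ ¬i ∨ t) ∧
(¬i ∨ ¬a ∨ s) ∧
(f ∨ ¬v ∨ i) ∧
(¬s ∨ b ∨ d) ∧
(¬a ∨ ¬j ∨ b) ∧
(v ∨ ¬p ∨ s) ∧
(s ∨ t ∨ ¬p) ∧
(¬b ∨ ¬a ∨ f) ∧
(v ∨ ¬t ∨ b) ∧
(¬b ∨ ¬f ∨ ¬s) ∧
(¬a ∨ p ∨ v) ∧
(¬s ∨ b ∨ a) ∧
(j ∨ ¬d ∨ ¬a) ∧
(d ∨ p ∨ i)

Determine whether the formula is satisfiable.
Yes

Yes, the formula is satisfiable.

One satisfying assignment is: f=False, d=False, v=True, b=False, j=False, s=False, p=False, t=True, i=True, a=False

Verification: With this assignment, all 30 clauses evaluate to true.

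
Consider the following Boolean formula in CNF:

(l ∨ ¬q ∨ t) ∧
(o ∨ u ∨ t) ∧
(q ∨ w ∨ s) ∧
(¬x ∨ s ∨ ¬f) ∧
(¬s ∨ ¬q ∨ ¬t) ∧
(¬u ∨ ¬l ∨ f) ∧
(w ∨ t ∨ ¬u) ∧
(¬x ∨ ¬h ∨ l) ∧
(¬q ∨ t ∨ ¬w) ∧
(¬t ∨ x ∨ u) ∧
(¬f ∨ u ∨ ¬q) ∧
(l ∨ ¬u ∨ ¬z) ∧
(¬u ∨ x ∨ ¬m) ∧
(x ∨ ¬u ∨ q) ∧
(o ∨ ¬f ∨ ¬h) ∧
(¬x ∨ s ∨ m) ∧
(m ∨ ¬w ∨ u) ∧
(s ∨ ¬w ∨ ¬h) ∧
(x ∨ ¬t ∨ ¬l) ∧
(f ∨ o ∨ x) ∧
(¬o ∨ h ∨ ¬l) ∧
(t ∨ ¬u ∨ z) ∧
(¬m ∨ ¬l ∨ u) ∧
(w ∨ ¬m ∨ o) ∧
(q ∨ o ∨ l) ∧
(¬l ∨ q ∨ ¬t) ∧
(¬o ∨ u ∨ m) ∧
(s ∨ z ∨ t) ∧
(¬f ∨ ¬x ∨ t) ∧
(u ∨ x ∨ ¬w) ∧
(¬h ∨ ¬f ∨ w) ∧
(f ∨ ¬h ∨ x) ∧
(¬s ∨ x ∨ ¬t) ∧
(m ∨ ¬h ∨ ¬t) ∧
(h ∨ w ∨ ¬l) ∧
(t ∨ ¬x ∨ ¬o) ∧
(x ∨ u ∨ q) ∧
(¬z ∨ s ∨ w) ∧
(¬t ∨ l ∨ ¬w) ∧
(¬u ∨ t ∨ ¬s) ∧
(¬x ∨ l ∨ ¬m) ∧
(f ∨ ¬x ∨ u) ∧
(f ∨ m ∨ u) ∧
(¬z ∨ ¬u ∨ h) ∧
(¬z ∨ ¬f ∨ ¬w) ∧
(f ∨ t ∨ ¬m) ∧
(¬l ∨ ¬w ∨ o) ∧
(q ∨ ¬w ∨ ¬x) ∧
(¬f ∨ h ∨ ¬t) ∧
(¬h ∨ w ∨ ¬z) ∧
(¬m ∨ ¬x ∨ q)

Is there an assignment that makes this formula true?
Yes

Yes, the formula is satisfiable.

One satisfying assignment is: m=False, h=False, x=False, z=False, o=True, t=True, w=False, s=False, u=True, f=False, l=False, q=True

Verification: With this assignment, all 51 clauses evaluate to true.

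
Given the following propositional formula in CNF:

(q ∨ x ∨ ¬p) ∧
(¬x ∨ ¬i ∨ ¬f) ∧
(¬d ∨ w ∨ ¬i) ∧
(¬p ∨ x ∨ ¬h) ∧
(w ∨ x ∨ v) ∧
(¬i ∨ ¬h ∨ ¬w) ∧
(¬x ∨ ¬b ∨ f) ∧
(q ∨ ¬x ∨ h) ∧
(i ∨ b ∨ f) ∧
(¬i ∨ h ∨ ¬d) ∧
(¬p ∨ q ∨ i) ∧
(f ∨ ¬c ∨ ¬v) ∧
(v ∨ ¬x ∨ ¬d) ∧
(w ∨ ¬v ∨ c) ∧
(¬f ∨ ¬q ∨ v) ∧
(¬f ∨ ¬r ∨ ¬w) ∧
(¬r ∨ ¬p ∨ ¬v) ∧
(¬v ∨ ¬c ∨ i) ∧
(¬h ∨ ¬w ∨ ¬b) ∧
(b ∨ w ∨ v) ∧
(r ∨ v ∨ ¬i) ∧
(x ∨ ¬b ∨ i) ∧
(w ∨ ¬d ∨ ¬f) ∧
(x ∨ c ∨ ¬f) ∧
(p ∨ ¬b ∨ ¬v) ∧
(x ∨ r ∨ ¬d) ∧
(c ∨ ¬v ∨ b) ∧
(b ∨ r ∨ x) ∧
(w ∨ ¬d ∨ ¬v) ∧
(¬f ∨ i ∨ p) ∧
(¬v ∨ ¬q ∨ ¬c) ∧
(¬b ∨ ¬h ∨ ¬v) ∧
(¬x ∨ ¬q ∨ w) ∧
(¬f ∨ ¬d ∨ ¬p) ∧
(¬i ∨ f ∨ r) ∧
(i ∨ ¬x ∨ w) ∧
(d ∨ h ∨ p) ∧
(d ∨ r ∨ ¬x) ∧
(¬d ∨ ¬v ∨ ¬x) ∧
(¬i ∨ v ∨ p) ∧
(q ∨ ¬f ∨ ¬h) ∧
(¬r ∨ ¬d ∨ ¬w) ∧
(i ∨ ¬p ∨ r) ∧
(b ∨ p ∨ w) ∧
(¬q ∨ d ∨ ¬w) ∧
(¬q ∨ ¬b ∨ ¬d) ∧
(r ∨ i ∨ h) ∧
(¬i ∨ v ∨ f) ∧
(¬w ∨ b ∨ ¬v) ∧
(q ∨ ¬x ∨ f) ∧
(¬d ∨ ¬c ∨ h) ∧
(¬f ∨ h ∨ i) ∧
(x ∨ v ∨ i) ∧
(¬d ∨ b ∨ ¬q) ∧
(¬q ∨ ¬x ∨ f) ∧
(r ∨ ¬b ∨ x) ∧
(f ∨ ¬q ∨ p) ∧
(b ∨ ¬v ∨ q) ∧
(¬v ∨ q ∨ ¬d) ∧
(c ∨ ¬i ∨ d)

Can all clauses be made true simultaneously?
No

No, the formula is not satisfiable.

No assignment of truth values to the variables can make all 60 clauses true simultaneously.

The formula is UNSAT (unsatisfiable).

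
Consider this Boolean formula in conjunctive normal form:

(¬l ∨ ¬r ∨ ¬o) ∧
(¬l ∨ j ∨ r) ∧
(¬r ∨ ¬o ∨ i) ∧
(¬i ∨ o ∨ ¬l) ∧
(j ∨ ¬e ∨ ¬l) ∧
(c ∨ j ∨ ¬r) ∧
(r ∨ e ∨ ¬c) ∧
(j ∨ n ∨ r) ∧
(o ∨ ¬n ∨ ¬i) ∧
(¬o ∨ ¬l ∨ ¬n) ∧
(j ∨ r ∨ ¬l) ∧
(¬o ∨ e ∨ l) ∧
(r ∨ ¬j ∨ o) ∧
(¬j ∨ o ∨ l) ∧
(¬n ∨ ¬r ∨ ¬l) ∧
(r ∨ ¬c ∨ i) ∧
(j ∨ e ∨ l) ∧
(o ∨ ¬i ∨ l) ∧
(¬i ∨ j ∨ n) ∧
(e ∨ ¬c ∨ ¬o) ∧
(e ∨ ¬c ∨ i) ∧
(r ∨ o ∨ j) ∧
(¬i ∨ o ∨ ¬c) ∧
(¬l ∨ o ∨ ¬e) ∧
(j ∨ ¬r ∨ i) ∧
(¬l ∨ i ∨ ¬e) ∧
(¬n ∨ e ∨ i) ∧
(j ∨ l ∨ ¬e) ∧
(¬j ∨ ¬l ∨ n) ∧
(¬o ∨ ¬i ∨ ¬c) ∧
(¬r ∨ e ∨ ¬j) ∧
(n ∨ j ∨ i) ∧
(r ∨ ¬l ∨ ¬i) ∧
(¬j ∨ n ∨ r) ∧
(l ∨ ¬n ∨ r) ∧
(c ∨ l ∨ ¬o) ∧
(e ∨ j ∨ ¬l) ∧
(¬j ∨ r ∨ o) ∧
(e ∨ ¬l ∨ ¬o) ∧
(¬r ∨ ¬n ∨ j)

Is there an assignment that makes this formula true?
No

No, the formula is not satisfiable.

No assignment of truth values to the variables can make all 40 clauses true simultaneously.

The formula is UNSAT (unsatisfiable).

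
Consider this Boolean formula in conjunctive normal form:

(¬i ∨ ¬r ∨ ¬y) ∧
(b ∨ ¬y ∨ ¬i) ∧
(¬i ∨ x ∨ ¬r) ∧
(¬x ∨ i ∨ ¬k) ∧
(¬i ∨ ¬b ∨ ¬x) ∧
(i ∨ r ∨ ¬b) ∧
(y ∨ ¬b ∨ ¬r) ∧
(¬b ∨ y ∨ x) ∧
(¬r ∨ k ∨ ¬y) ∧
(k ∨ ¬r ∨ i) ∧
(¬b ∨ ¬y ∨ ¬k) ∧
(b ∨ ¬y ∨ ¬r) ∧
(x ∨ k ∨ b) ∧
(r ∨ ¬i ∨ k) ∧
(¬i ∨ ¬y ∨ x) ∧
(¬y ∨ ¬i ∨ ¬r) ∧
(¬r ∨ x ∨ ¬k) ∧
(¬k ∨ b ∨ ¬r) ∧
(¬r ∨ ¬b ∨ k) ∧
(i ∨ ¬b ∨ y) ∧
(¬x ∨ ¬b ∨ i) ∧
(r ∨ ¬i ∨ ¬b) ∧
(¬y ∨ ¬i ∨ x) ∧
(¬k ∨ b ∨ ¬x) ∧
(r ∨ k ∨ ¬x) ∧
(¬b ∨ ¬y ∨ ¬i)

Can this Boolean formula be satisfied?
Yes

Yes, the formula is satisfiable.

One satisfying assignment is: i=True, x=False, k=True, b=False, y=False, r=False

Verification: With this assignment, all 26 clauses evaluate to true.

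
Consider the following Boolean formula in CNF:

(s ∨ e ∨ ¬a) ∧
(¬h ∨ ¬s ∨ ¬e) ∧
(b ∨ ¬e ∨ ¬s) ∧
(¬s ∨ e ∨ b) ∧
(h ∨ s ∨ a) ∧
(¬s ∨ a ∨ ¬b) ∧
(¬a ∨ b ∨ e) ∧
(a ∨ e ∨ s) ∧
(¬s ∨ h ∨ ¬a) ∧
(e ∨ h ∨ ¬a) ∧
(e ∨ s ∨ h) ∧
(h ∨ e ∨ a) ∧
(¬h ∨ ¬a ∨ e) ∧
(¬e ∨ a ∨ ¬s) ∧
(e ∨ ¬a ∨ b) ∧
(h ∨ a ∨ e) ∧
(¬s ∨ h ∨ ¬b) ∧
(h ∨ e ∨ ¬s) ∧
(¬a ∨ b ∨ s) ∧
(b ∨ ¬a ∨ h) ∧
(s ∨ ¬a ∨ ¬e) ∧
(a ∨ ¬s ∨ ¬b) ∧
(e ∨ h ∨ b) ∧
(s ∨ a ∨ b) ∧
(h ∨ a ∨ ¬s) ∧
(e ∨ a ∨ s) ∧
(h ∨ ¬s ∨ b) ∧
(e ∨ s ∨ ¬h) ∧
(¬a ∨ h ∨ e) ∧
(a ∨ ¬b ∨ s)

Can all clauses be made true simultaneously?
No

No, the formula is not satisfiable.

No assignment of truth values to the variables can make all 30 clauses true simultaneously.

The formula is UNSAT (unsatisfiable).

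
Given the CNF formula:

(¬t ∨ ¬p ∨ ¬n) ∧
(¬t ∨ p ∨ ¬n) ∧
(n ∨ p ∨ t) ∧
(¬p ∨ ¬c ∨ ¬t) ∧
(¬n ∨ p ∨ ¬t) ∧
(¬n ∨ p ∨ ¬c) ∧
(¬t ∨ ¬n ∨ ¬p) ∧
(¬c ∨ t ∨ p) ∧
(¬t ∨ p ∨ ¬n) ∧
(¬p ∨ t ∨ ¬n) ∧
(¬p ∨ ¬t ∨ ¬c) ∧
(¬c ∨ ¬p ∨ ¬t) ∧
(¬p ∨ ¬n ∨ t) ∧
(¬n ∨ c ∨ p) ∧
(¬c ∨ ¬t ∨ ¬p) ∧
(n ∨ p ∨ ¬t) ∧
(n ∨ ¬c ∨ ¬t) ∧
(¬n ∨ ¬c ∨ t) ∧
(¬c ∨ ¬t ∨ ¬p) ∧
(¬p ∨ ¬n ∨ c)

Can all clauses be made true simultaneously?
Yes

Yes, the formula is satisfiable.

One satisfying assignment is: t=False, n=False, p=True, c=False

Verification: With this assignment, all 20 clauses evaluate to true.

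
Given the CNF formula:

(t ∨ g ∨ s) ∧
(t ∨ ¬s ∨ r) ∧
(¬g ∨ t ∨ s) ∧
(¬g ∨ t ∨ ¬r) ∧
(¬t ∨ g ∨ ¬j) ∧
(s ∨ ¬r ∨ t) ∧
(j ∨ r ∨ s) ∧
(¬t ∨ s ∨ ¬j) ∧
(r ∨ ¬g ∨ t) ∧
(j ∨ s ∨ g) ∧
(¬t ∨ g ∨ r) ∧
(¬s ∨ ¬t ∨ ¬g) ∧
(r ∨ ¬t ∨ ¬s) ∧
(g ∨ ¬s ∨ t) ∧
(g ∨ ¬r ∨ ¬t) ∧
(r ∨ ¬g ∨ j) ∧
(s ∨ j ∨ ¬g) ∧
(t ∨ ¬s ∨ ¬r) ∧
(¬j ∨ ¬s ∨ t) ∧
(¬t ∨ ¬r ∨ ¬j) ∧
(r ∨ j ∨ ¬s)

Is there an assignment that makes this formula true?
No

No, the formula is not satisfiable.

No assignment of truth values to the variables can make all 21 clauses true simultaneously.

The formula is UNSAT (unsatisfiable).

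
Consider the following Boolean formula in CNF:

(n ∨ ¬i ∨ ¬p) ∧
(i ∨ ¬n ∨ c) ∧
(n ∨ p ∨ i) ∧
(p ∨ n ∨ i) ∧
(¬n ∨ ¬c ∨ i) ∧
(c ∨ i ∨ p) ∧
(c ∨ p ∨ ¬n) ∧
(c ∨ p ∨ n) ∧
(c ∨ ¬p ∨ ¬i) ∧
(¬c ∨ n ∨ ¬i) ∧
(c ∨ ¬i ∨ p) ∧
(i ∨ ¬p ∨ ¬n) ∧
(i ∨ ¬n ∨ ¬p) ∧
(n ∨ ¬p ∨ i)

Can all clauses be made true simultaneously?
Yes

Yes, the formula is satisfiable.

One satisfying assignment is: c=True, i=True, n=True, p=False

Verification: With this assignment, all 14 clauses evaluate to true.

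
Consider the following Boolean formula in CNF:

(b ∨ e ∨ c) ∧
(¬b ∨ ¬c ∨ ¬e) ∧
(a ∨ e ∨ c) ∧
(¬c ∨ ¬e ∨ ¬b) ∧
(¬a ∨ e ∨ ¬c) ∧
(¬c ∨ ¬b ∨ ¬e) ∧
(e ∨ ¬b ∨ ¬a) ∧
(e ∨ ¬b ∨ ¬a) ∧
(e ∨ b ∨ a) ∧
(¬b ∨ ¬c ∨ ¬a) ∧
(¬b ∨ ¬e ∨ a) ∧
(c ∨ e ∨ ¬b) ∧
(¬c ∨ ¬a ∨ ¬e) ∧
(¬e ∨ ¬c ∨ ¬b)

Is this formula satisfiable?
Yes

Yes, the formula is satisfiable.

One satisfying assignment is: a=False, e=False, c=True, b=True

Verification: With this assignment, all 14 clauses evaluate to true.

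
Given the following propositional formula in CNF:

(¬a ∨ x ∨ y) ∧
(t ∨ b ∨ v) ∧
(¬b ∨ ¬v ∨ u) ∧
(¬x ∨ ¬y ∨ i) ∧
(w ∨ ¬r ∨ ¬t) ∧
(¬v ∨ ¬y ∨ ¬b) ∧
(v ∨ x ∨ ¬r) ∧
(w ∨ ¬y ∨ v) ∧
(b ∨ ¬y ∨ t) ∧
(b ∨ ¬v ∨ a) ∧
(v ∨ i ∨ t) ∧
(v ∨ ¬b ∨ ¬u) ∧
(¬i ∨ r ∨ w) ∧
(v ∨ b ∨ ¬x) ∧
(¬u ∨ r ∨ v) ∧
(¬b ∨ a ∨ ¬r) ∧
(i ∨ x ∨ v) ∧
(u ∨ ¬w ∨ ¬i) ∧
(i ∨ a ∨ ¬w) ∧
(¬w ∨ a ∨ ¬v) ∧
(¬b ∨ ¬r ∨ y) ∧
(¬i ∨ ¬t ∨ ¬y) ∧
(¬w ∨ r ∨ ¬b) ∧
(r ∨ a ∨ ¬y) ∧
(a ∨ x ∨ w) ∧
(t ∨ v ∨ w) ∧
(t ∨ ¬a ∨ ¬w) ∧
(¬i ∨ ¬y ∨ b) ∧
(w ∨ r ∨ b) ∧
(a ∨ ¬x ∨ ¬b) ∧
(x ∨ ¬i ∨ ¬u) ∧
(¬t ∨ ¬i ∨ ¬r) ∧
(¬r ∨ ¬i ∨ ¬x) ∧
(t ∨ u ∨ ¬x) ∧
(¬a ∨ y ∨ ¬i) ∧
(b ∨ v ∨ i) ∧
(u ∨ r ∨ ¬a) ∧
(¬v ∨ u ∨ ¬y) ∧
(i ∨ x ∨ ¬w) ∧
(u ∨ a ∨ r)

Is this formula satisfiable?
Yes

Yes, the formula is satisfiable.

One satisfying assignment is: v=True, b=False, w=True, i=False, y=False, x=True, u=True, a=True, t=True, r=False

Verification: With this assignment, all 40 clauses evaluate to true.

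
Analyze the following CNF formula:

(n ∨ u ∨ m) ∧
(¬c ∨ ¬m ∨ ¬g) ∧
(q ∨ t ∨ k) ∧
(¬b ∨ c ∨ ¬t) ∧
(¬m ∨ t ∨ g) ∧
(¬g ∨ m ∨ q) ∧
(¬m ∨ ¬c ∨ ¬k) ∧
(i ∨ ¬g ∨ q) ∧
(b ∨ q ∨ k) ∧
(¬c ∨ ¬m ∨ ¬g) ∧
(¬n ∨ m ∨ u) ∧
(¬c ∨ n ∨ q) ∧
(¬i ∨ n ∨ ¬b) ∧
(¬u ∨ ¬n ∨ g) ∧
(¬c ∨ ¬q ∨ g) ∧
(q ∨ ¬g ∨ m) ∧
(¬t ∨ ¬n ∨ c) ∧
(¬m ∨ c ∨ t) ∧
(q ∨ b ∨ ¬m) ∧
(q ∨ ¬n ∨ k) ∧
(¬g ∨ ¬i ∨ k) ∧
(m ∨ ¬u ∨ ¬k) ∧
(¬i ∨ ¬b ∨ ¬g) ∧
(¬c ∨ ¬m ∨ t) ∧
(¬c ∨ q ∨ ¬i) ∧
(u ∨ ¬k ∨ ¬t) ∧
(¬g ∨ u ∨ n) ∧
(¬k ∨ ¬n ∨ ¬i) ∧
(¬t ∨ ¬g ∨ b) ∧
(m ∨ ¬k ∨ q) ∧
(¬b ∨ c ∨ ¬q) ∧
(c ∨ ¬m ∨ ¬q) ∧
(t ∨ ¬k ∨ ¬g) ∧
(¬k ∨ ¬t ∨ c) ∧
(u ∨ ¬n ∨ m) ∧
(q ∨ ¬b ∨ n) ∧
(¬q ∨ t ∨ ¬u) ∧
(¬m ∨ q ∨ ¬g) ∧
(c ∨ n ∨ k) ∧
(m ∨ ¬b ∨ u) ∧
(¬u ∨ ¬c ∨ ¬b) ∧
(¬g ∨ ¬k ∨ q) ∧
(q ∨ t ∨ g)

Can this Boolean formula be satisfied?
No

No, the formula is not satisfiable.

No assignment of truth values to the variables can make all 43 clauses true simultaneously.

The formula is UNSAT (unsatisfiable).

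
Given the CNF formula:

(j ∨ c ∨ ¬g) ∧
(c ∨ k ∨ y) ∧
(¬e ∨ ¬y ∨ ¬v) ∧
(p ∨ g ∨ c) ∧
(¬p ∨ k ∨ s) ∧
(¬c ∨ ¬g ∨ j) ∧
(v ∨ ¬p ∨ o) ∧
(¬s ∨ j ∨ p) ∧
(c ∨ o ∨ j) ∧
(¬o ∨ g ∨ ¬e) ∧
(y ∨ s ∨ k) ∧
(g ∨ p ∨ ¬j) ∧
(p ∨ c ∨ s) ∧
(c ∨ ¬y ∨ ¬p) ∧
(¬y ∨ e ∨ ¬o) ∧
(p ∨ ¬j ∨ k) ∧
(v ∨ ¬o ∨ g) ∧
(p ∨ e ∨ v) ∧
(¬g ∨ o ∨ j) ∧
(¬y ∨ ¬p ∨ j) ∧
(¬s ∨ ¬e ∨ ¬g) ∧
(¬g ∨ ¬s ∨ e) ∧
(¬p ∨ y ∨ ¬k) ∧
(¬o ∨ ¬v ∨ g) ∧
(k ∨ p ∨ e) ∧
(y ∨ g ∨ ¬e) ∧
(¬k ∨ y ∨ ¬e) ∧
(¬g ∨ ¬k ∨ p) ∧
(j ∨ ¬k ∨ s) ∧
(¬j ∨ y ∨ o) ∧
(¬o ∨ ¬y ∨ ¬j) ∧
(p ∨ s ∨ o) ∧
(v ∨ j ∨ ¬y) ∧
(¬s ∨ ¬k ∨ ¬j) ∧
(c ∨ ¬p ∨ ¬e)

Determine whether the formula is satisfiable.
Yes

Yes, the formula is satisfiable.

One satisfying assignment is: e=False, k=False, o=False, c=True, v=True, y=False, j=False, p=True, s=True, g=False

Verification: With this assignment, all 35 clauses evaluate to true.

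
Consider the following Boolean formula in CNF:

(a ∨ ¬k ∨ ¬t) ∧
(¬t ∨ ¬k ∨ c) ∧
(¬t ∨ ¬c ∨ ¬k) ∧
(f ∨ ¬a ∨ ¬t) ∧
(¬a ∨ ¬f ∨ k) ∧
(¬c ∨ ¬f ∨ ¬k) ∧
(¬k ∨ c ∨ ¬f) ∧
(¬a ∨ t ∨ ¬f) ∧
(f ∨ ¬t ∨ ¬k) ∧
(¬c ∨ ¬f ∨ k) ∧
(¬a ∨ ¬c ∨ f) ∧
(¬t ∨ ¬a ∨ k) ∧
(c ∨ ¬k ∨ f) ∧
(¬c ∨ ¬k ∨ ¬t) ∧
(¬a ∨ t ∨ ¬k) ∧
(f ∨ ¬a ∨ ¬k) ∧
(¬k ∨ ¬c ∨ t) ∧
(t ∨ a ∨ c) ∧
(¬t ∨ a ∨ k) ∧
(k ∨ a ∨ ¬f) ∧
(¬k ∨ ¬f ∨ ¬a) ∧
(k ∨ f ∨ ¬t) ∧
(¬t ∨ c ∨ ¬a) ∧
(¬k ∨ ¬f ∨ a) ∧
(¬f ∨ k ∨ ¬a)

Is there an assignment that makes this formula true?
Yes

Yes, the formula is satisfiable.

One satisfying assignment is: k=False, t=False, a=True, f=False, c=False

Verification: With this assignment, all 25 clauses evaluate to true.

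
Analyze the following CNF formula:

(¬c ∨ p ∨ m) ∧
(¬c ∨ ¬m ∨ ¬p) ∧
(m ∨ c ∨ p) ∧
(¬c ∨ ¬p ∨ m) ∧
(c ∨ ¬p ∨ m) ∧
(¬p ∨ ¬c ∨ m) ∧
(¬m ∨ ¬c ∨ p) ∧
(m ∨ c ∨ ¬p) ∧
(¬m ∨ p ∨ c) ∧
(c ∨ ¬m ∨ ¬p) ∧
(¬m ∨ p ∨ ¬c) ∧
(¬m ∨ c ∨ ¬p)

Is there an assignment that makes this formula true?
No

No, the formula is not satisfiable.

No assignment of truth values to the variables can make all 12 clauses true simultaneously.

The formula is UNSAT (unsatisfiable).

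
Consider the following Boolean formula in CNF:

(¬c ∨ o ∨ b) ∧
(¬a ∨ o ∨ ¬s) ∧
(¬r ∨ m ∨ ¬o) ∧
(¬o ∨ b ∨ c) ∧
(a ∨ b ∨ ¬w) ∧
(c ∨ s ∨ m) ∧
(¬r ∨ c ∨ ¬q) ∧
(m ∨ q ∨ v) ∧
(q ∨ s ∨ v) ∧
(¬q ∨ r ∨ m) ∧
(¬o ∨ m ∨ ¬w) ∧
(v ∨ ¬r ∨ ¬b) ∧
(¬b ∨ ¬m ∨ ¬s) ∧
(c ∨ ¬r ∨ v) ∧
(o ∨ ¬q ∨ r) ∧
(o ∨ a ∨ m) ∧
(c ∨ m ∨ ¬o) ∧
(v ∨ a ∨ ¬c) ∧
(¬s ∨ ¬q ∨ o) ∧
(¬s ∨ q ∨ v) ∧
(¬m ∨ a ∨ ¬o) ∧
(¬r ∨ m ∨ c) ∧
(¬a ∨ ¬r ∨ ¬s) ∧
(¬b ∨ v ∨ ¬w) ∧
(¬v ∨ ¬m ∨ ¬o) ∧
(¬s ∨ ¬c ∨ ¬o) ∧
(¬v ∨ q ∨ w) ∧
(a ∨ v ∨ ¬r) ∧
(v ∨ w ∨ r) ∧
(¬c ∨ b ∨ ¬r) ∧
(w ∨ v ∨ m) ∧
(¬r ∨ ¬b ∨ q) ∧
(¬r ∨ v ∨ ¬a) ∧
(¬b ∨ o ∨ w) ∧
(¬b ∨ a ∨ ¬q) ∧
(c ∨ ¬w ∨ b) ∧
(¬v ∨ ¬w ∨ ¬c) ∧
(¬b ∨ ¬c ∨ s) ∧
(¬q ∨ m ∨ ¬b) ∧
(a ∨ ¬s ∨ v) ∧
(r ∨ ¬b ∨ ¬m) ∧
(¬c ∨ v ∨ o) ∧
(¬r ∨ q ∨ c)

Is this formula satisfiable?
Yes

Yes, the formula is satisfiable.

One satisfying assignment is: o=True, q=True, v=False, m=True, r=False, b=False, w=True, c=True, s=False, a=True

Verification: With this assignment, all 43 clauses evaluate to true.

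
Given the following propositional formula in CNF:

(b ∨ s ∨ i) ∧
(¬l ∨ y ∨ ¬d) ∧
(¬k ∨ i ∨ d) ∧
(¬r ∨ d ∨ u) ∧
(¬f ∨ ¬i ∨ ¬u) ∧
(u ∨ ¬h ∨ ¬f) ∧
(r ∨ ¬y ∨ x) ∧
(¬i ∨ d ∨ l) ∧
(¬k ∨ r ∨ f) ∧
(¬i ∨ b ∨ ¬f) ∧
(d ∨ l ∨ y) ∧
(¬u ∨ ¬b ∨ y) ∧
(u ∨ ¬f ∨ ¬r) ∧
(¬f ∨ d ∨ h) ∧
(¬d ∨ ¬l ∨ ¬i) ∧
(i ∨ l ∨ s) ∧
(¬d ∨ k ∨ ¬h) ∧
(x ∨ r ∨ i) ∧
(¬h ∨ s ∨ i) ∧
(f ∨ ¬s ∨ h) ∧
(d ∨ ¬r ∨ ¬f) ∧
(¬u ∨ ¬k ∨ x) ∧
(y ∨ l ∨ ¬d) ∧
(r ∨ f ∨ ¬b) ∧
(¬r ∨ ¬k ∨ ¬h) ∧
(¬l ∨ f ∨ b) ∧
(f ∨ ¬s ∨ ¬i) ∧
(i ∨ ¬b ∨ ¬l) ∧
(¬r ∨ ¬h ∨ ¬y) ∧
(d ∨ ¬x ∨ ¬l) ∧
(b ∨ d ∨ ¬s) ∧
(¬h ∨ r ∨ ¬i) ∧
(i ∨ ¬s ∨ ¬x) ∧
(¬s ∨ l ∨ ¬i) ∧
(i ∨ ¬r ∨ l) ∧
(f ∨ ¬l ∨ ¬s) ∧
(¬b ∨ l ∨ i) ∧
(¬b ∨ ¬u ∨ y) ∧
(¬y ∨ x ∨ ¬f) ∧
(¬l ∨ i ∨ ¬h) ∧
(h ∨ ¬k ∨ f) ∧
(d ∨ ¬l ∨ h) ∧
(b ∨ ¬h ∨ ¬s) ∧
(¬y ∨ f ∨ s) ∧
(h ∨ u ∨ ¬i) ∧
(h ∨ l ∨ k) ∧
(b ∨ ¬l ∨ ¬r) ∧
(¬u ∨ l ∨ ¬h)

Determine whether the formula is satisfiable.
No

No, the formula is not satisfiable.

No assignment of truth values to the variables can make all 48 clauses true simultaneously.

The formula is UNSAT (unsatisfiable).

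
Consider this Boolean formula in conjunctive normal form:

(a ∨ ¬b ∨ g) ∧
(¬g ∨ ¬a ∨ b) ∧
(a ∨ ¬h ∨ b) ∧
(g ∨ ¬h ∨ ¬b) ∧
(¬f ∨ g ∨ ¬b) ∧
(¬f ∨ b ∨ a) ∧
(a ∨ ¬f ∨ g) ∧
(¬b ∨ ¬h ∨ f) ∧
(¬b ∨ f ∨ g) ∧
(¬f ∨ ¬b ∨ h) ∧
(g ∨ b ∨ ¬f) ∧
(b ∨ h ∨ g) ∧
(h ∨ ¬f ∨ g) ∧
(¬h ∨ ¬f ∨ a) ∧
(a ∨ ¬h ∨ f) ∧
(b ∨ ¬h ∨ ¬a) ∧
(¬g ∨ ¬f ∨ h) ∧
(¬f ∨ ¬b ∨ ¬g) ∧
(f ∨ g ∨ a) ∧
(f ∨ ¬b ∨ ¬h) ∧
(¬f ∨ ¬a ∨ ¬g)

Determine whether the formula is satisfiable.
Yes

Yes, the formula is satisfiable.

One satisfying assignment is: h=False, f=False, g=True, b=False, a=False

Verification: With this assignment, all 21 clauses evaluate to true.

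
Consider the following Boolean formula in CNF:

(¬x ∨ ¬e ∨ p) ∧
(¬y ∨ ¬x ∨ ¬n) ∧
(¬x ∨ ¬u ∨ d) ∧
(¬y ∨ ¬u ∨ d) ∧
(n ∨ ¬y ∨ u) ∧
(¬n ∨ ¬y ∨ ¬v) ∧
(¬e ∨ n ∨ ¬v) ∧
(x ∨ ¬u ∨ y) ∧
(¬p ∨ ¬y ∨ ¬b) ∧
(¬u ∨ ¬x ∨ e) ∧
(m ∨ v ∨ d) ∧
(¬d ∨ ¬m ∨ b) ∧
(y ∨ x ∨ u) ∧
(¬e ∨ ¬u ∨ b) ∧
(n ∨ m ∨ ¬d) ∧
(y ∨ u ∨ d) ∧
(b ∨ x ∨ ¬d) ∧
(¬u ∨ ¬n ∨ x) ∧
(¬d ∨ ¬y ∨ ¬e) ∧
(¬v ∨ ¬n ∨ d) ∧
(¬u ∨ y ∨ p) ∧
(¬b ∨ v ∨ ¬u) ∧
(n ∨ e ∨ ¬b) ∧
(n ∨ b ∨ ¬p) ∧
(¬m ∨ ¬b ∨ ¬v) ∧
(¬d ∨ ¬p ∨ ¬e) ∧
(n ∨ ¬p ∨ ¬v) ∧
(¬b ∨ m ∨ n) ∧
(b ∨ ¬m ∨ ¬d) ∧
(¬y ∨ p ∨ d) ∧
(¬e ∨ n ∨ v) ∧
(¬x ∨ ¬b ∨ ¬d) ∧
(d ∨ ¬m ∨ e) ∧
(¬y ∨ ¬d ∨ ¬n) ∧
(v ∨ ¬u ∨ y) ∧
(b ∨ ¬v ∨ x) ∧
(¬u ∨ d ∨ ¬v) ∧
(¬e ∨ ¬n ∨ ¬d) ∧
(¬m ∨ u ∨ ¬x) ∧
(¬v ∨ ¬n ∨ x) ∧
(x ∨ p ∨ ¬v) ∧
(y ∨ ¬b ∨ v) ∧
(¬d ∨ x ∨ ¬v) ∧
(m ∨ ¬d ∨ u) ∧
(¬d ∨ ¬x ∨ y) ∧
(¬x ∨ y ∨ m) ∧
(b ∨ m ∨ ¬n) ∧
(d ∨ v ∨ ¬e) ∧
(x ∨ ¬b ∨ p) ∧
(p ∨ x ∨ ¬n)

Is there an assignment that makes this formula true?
No

No, the formula is not satisfiable.

No assignment of truth values to the variables can make all 50 clauses true simultaneously.

The formula is UNSAT (unsatisfiable).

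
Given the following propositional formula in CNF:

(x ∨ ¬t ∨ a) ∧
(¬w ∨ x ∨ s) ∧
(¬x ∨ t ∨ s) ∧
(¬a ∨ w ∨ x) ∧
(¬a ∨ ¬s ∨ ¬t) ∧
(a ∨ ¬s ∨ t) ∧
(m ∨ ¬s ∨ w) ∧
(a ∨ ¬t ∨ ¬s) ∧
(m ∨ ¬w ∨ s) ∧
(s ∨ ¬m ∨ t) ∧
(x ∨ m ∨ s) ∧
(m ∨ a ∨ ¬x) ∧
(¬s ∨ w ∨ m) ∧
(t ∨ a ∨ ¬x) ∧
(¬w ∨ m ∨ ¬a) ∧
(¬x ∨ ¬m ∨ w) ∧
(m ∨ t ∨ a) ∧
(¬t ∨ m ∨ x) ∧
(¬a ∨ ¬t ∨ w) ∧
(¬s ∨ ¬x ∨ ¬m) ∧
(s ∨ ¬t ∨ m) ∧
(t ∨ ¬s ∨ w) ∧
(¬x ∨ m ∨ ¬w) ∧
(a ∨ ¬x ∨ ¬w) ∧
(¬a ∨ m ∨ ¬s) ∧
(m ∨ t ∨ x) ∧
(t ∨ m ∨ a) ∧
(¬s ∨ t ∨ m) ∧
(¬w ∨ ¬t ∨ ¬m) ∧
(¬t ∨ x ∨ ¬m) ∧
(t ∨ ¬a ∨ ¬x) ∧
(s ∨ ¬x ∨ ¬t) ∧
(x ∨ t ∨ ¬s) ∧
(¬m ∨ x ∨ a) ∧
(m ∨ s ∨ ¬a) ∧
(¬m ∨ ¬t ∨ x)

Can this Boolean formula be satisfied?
No

No, the formula is not satisfiable.

No assignment of truth values to the variables can make all 36 clauses true simultaneously.

The formula is UNSAT (unsatisfiable).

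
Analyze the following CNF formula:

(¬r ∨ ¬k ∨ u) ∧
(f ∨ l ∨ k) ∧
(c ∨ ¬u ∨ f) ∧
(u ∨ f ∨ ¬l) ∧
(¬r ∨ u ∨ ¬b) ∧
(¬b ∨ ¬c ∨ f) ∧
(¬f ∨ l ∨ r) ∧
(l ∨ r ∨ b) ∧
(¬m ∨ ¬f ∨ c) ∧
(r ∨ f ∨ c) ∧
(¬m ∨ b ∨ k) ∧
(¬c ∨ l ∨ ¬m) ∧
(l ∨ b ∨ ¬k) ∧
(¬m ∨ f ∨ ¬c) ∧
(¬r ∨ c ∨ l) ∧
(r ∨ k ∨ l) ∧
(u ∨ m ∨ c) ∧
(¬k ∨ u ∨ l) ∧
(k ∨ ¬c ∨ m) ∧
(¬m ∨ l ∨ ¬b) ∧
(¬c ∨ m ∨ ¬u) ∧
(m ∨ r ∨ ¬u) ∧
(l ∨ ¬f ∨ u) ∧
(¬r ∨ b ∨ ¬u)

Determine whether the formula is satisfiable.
Yes

Yes, the formula is satisfiable.

One satisfying assignment is: b=True, u=True, m=False, r=True, f=True, k=False, c=False, l=True

Verification: With this assignment, all 24 clauses evaluate to true.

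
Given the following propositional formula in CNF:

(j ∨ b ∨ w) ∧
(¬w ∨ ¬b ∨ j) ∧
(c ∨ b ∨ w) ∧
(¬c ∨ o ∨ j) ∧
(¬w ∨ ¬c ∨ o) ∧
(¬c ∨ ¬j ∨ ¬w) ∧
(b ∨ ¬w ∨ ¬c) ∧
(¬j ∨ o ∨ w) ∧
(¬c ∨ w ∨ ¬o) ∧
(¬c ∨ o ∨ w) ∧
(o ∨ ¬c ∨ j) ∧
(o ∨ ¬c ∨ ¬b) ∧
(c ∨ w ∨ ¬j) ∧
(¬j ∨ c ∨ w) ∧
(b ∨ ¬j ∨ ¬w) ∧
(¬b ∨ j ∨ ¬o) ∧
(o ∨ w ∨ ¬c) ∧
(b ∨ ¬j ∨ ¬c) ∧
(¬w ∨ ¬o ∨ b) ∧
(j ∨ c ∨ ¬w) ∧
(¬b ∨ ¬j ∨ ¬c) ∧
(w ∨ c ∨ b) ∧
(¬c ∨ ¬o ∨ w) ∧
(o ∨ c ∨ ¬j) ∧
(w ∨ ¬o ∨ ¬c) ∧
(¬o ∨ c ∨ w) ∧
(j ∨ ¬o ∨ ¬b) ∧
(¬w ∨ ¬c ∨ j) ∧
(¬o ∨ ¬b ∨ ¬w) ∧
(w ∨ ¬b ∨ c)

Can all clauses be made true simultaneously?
No

No, the formula is not satisfiable.

No assignment of truth values to the variables can make all 30 clauses true simultaneously.

The formula is UNSAT (unsatisfiable).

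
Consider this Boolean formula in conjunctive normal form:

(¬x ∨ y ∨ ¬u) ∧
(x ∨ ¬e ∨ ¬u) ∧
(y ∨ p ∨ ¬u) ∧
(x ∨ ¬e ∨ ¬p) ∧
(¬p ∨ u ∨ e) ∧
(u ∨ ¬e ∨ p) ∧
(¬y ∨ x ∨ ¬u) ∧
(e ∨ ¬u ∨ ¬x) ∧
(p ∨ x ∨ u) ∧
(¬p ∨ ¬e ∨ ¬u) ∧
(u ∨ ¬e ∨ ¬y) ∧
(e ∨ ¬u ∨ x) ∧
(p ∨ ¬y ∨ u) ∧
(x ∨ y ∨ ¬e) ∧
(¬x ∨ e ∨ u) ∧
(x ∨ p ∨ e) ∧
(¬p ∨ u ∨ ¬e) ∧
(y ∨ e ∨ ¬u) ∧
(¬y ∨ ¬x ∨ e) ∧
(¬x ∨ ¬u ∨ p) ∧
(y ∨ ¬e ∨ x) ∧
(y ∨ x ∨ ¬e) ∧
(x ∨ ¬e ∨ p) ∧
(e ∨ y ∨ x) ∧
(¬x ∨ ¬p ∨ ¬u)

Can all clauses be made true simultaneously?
No

No, the formula is not satisfiable.

No assignment of truth values to the variables can make all 25 clauses true simultaneously.

The formula is UNSAT (unsatisfiable).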